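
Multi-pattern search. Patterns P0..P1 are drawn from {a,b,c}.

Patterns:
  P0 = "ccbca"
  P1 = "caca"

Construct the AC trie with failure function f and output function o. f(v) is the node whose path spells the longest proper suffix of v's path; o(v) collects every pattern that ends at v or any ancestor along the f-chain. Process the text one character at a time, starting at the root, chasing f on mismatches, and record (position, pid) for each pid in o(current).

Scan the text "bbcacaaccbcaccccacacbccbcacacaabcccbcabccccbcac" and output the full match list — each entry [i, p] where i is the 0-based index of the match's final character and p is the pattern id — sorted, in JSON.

Construct AC machine:
Trie nodes:
  0='ε' goto c→1
  1='c' goto a→6 c→2
  2='cc' goto b→3
  3='ccb' goto c→4
  4='ccbc' goto a→5
  5='ccbca' goto ·  [P0 ends]
  6='ca' goto c→7
  7='cac' goto a→8
  8='caca' goto ·  [P1 ends]

Failure links (BFS by depth):
  n1('c'): parent n0 fail=0; on 'c' 0 → fail=0;  out ∅∪∅=∅
  n2('cc'): parent n1 fail=0; on 'c' 0 → fail=1;  out ∅∪∅=∅
  n6('ca'): parent n1 fail=0; on 'a' 0 → fail=0;  out ∅∪∅=∅
  n3('ccb'): parent n2 fail=1; on 'b' 1→0 → fail=0;  out ∅∪∅=∅
  n7('cac'): parent n6 fail=0; on 'c' 0 → fail=1;  out ∅∪∅=∅
  n4('ccbc'): parent n3 fail=0; on 'c' 0 → fail=1;  out ∅∪∅=∅
  n8('caca'): parent n7 fail=1; on 'a' 1 → fail=6;  out {1}∪∅={1}
  n5('ccbca'): parent n4 fail=1; on 'a' 1 → fail=6;  out {0}∪∅={0}

Run:
[0] read 'b'  n0⇒n0
[1] read 'b'  n0⇒n0
[2] read 'c'  n0⇒n1
[3] read 'a'  n1⇒n6
[4] read 'c'  n6⇒n7
[5] read 'a'  n7⇒n8  ** P1@[2:5]
[6] read 'a'  n8⇒n0 ·f
[7] read 'c'  n0⇒n1
[8] read 'c'  n1⇒n2
[9] read 'b'  n2⇒n3
[10] read 'c'  n3⇒n4
[11] read 'a'  n4⇒n5  ** P0@[7:11]
[12] read 'c'  n5⇒n7 ·f
[13] read 'c'  n7⇒n2 ·f
[14] read 'c'  n2⇒n2 ·f
[15] read 'c'  n2⇒n2 ·f
[16] read 'a'  n2⇒n6 ·f
[17] read 'c'  n6⇒n7
[18] read 'a'  n7⇒n8  ** P1@[15:18]
[19] read 'c'  n8⇒n7 ·f
[20] read 'b'  n7⇒n0 ·f
[21] read 'c'  n0⇒n1
[22] read 'c'  n1⇒n2
[23] read 'b'  n2⇒n3
[24] read 'c'  n3⇒n4
[25] read 'a'  n4⇒n5  ** P0@[21:25]
[26] read 'c'  n5⇒n7 ·f
[27] read 'a'  n7⇒n8  ** P1@[24:27]
[28] read 'c'  n8⇒n7 ·f
[29] read 'a'  n7⇒n8  ** P1@[26:29]
[30] read 'a'  n8⇒n0 ·f
[31] read 'b'  n0⇒n0
[32] read 'c'  n0⇒n1
[33] read 'c'  n1⇒n2
[34] read 'c'  n2⇒n2 ·f
[35] read 'b'  n2⇒n3
[36] read 'c'  n3⇒n4
[37] read 'a'  n4⇒n5  ** P0@[33:37]
[38] read 'b'  n5⇒n0 ·f
[39] read 'c'  n0⇒n1
[40] read 'c'  n1⇒n2
[41] read 'c'  n2⇒n2 ·f
[42] read 'c'  n2⇒n2 ·f
[43] read 'b'  n2⇒n3
[44] read 'c'  n3⇒n4
[45] read 'a'  n4⇒n5  ** P0@[41:45]
[46] read 'c'  n5⇒n7 ·f

All matches (sorted): [[5,1],[11,0],[18,1],[25,0],[27,1],[29,1],[37,0],[45,0]]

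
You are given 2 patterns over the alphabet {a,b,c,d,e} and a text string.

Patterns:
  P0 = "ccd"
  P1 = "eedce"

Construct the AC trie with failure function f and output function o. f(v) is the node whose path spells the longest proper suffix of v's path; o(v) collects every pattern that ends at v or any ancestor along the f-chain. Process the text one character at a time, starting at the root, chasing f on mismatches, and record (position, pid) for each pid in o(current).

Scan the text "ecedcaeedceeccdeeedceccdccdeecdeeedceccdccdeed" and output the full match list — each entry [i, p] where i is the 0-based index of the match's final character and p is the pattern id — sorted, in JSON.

Build automaton:
Trie (insert patterns):
  n0 'ε': c→1 e→4
  n1 'c': c→2
  n2 'cc': d→3
  n3 'ccd': ·  ←P0
  n4 'e': e→5
  n5 'ee': d→6
  n6 'eed': c→7
  n7 'eedc': e→8
  n8 'eedce': ·  ←P1

BFS fail/out derivation:
  fail(1) 'c': from fail(0)=0 chase 'c': 0 ⇒ 0;  out=∅∪out(0)=∅
  fail(4) 'e': from fail(0)=0 chase 'e': 0 ⇒ 0;  out=∅∪out(0)=∅
  fail(2) 'cc': from fail(1)=0 chase 'c': 0 ⇒ 1;  out=∅∪out(1)=∅
  fail(5) 'ee': from fail(4)=0 chase 'e': 0 ⇒ 4;  out=∅∪out(4)=∅
  fail(3) 'ccd': from fail(2)=1 chase 'd': 1→0 ⇒ 0;  out={0}∪out(0)={0}
  fail(6) 'eed': from fail(5)=4 chase 'd': 4→0 ⇒ 0;  out=∅∪out(0)=∅
  fail(7) 'eedc': from fail(6)=0 chase 'c': 0 ⇒ 1;  out=∅∪out(1)=∅
  fail(8) 'eedce': from fail(7)=1 chase 'e': 1→0 ⇒ 4;  out={1}∪out(4)={1}

Scan:
i=0 'e': node 0→4
i=1 'c': node 4→1 ·f
i=2 'e': node 1→4 ·f
i=3 'd': node 4→0 ·f
i=4 'c': node 0→1
i=5 'a': node 1→0 ·f
i=6 'e': node 0→4
i=7 'e': node 4→5
i=8 'd': node 5→6
i=9 'c': node 6→7
i=10 'e': node 7→8  ** P1@[6:10]
i=11 'e': node 8→5 ·f
i=12 'c': node 5→1 ·f
i=13 'c': node 1→2
i=14 'd': node 2→3  ** P0@[12:14]
i=15 'e': node 3→4 ·f
i=16 'e': node 4→5
i=17 'e': node 5→5 ·f
i=18 'd': node 5→6
i=19 'c': node 6→7
i=20 'e': node 7→8  ** P1@[16:20]
i=21 'c': node 8→1 ·f
i=22 'c': node 1→2
i=23 'd': node 2→3  ** P0@[21:23]
i=24 'c': node 3→1 ·f
i=25 'c': node 1→2
i=26 'd': node 2→3  ** P0@[24:26]
i=27 'e': node 3→4 ·f
i=28 'e': node 4→5
i=29 'c': node 5→1 ·f
i=30 'd': node 1→0 ·f
i=31 'e': node 0→4
i=32 'e': node 4→5
i=33 'e': node 5→5 ·f
i=34 'd': node 5→6
i=35 'c': node 6→7
i=36 'e': node 7→8  ** P1@[32:36]
i=37 'c': node 8→1 ·f
i=38 'c': node 1→2
i=39 'd': node 2→3  ** P0@[37:39]
i=40 'c': node 3→1 ·f
i=41 'c': node 1→2
i=42 'd': node 2→3  ** P0@[40:42]
i=43 'e': node 3→4 ·f
i=44 'e': node 4→5
i=45 'd': node 5→6

All matches (sorted): [[10,1],[14,0],[20,1],[23,0],[26,0],[36,1],[39,0],[42,0]]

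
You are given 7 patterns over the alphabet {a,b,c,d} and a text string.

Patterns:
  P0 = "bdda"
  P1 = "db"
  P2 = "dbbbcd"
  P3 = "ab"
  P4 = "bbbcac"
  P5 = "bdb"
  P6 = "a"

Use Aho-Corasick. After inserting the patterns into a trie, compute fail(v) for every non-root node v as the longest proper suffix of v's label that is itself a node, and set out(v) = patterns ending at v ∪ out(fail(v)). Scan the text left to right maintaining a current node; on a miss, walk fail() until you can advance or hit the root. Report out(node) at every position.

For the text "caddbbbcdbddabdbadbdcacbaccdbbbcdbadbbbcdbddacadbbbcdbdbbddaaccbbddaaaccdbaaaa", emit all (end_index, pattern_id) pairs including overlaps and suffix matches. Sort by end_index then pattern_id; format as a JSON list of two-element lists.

Construct AC machine:
Trie (insert patterns):
  n0 'ε': a→11 b→1 d→5
  n1 'b': b→13 d→2
  n2 'bd': b→18 d→3
  n3 'bdd': a→4
  n4 'bdda': ·  ←P0
  n5 'd': b→6
  n6 'db': b→7  ←P1
  n7 'dbb': b→8
  n8 'dbbb': c→9
  n9 'dbbbc': d→10
  n10 'dbbbcd': ·  ←P2
  n11 'a': b→12  ←P6
  n12 'ab': ·  ←P3
  n13 'bb': b→14
  n14 'bbb': c→15
  n15 'bbbc': a→16
  n16 'bbbca': c→17
  n17 'bbbcac': ·  ←P4
  n18 'bdb': ·  ←P5

Failure links (BFS by depth):
  n1('b'): parent n0 fail=0; on 'b' 0 → fail=0;  out ∅∪∅=∅
  n5('d'): parent n0 fail=0; on 'd' 0 → fail=0;  out ∅∪∅=∅
  n11('a'): parent n0 fail=0; on 'a' 0 → fail=0;  out {6}∪∅={6}
  n2('bd'): parent n1 fail=0; on 'd' 0 → fail=5;  out ∅∪∅=∅
  n6('db'): parent n5 fail=0; on 'b' 0 → fail=1;  out {1}∪∅={1}
  n12('ab'): parent n11 fail=0; on 'b' 0 → fail=1;  out {3}∪∅={3}
  n13('bb'): parent n1 fail=0; on 'b' 0 → fail=1;  out ∅∪∅=∅
  n3('bdd'): parent n2 fail=5; on 'd' 5→0 → fail=5;  out ∅∪∅=∅
  n7('dbb'): parent n6 fail=1; on 'b' 1 → fail=13;  out ∅∪∅=∅
  n14('bbb'): parent n13 fail=1; on 'b' 1 → fail=13;  out ∅∪∅=∅
  n18('bdb'): parent n2 fail=5; on 'b' 5 → fail=6;  out {5}∪{1}={1,5}
  n4('bdda'): parent n3 fail=5; on 'a' 5→0 → fail=11;  out {0}∪{6}={0,6}
  n8('dbbb'): parent n7 fail=13; on 'b' 13 → fail=14;  out ∅∪∅=∅
  n15('bbbc'): parent n14 fail=13; on 'c' 13→1→0 → fail=0;  out ∅∪∅=∅
  n9('dbbbc'): parent n8 fail=14; on 'c' 14 → fail=15;  out ∅∪∅=∅
  n16('bbbca'): parent n15 fail=0; on 'a' 0 → fail=11;  out ∅∪{6}={6}
  n10('dbbbcd'): parent n9 fail=15; on 'd' 15→0 → fail=5;  out {2}∪∅={2}
  n17('bbbcac'): parent n16 fail=11; on 'c' 11→0 → fail=0;  out {4}∪∅={4}

Run:
i=0 'c': node 0→0
i=1 'a': node 0→11  → match P6@[1:1]
i=2 'd': node 11→5 (via fail)
i=3 'd': node 5→5 (via fail)
i=4 'b': node 5→6  → match P1@[3:4]
i=5 'b': node 6→7
i=6 'b': node 7→8
i=7 'c': node 8→9
i=8 'd': node 9→10  → match P2@[3:8]
i=9 'b': node 10→6 (via fail)  → match P1@[8:9]
i=10 'd': node 6→2 (via fail)
i=11 'd': node 2→3
i=12 'a': node 3→4  → match P0@[9:12],P6@[12:12]
i=13 'b': node 4→12 (via fail)  → match P3@[12:13]
i=14 'd': node 12→2 (via fail)
i=15 'b': node 2→18  → match P1@[14:15],P5@[13:15]
i=16 'a': node 18→11 (via fail)  → match P6@[16:16]
i=17 'd': node 11→5 (via fail)
i=18 'b': node 5→6  → match P1@[17:18]
i=19 'd': node 6→2 (via fail)
i=20 'c': node 2→0 (via fail)
i=21 'a': node 0→11  → match P6@[21:21]
i=22 'c': node 11→0 (via fail)
i=23 'b': node 0→1
i=24 'a': node 1→11 (via fail)  → match P6@[24:24]
i=25 'c': node 11→0 (via fail)
i=26 'c': node 0→0
i=27 'd': node 0→5
i=28 'b': node 5→6  → match P1@[27:28]
i=29 'b': node 6→7
i=30 'b': node 7→8
i=31 'c': node 8→9
i=32 'd': node 9→10  → match P2@[27:32]
i=33 'b': node 10→6 (via fail)  → match P1@[32:33]
i=34 'a': node 6→11 (via fail)  → match P6@[34:34]
i=35 'd': node 11→5 (via fail)
i=36 'b': node 5→6  → match P1@[35:36]
i=37 'b': node 6→7
i=38 'b': node 7→8
i=39 'c': node 8→9
i=40 'd': node 9→10  → match P2@[35:40]
i=41 'b': node 10→6 (via fail)  → match P1@[40:41]
i=42 'd': node 6→2 (via fail)
i=43 'd': node 2→3
i=44 'a': node 3→4  → match P0@[41:44],P6@[44:44]
i=45 'c': node 4→0 (via fail)
i=46 'a': node 0→11  → match P6@[46:46]
i=47 'd': node 11→5 (via fail)
i=48 'b': node 5→6  → match P1@[47:48]
i=49 'b': node 6→7
i=50 'b': node 7→8
i=51 'c': node 8→9
i=52 'd': node 9→10  → match P2@[47:52]
i=53 'b': node 10→6 (via fail)  → match P1@[52:53]
i=54 'd': node 6→2 (via fail)
i=55 'b': node 2→18  → match P1@[54:55],P5@[53:55]
i=56 'b': node 18→7 (via fail)
i=57 'd': node 7→2 (via fail)
i=58 'd': node 2→3
i=59 'a': node 3→4  → match P0@[56:59],P6@[59:59]
i=60 'a': node 4→11 (via fail)  → match P6@[60:60]
i=61 'c': node 11→0 (via fail)
i=62 'c': node 0→0
i=63 'b': node 0→1
i=64 'b': node 1→13
i=65 'd': node 13→2 (via fail)
i=66 'd': node 2→3
i=67 'a': node 3→4  → match P0@[64:67],P6@[67:67]
i=68 'a': node 4→11 (via fail)  → match P6@[68:68]
i=69 'a': node 11→11 (via fail)  → match P6@[69:69]
i=70 'c': node 11→0 (via fail)
i=71 'c': node 0→0
i=72 'd': node 0→5
i=73 'b': node 5→6  → match P1@[72:73]
i=74 'a': node 6→11 (via fail)  → match P6@[74:74]
i=75 'a': node 11→11 (via fail)  → match P6@[75:75]
i=76 'a': node 11→11 (via fail)  → match P6@[76:76]
i=77 'a': node 11→11 (via fail)  → match P6@[77:77]

All matches (sorted): [[1,6],[4,1],[8,2],[9,1],[12,0],[12,6],[13,3],[15,1],[15,5],[16,6],[18,1],[21,6],[24,6],[28,1],[32,2],[33,1],[34,6],[36,1],[40,2],[41,1],[44,0],[44,6],[46,6],[48,1],[52,2],[53,1],[55,1],[55,5],[59,0],[59,6],[60,6],[67,0],[67,6],[68,6],[69,6],[73,1],[74,6],[75,6],[76,6],[77,6]]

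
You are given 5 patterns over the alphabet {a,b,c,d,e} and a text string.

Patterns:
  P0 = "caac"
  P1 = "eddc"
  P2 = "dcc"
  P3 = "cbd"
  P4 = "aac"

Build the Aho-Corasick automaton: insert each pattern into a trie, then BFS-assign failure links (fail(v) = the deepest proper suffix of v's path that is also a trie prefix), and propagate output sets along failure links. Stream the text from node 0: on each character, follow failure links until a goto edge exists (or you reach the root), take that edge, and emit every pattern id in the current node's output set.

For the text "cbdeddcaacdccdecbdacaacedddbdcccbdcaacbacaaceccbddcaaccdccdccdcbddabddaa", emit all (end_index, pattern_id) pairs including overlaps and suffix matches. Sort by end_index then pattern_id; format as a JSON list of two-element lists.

Build automaton:
Trie (insert patterns):
  n0 'ε': a→14 c→1 d→9 e→5
  n1 'c': a→2 b→12
  n2 'ca': a→3
  n3 'caa': c→4
  n4 'caac': ·  [P0 ends]
  n5 'e': d→6
  n6 'ed': d→7
  n7 'edd': c→8
  n8 'eddc': ·  [P1 ends]
  n9 'd': c→10
  n10 'dc': c→11
  n11 'dcc': ·  [P2 ends]
  n12 'cb': d→13
  n13 'cbd': ·  [P3 ends]
  n14 'a': a→15
  n15 'aa': c→16
  n16 'aac': ·  [P4 ends]

Failure links (BFS by depth):
  fail(1) 'c': from fail(0)=0 chase 'c': 0 ⇒ 0;  out=∅∪out(0)=∅
  fail(5) 'e': from fail(0)=0 chase 'e': 0 ⇒ 0;  out=∅∪out(0)=∅
  fail(9) 'd': from fail(0)=0 chase 'd': 0 ⇒ 0;  out=∅∪out(0)=∅
  fail(14) 'a': from fail(0)=0 chase 'a': 0 ⇒ 0;  out=∅∪out(0)=∅
  fail(2) 'ca': from fail(1)=0 chase 'a': 0 ⇒ 14;  out=∅∪out(14)=∅
  fail(6) 'ed': from fail(5)=0 chase 'd': 0 ⇒ 9;  out=∅∪out(9)=∅
  fail(10) 'dc': from fail(9)=0 chase 'c': 0 ⇒ 1;  out=∅∪out(1)=∅
  fail(12) 'cb': from fail(1)=0 chase 'b': 0 ⇒ 0;  out=∅∪out(0)=∅
  fail(15) 'aa': from fail(14)=0 chase 'a': 0 ⇒ 14;  out=∅∪out(14)=∅
  fail(3) 'caa': from fail(2)=14 chase 'a': 14 ⇒ 15;  out=∅∪out(15)=∅
  fail(7) 'edd': from fail(6)=9 chase 'd': 9→0 ⇒ 9;  out=∅∪out(9)=∅
  fail(11) 'dcc': from fail(10)=1 chase 'c': 1→0 ⇒ 1;  out={2}∪out(1)={2}
  fail(13) 'cbd': from fail(12)=0 chase 'd': 0 ⇒ 9;  out={3}∪out(9)={3}
  fail(16) 'aac': from fail(15)=14 chase 'c': 14→0 ⇒ 1;  out={4}∪out(1)={4}
  fail(4) 'caac': from fail(3)=15 chase 'c': 15 ⇒ 16;  out={0}∪out(16)={0,4}
  fail(8) 'eddc': from fail(7)=9 chase 'c': 9 ⇒ 10;  out={1}∪out(10)={1}

Scan:
[0] read 'c'  n0⇒n1
[1] read 'b'  n1⇒n12
[2] read 'd'  n12⇒n13  emit P3@[0:2]
[3] read 'e'  n13⇒n5 ·f
[4] read 'd'  n5⇒n6
[5] read 'd'  n6⇒n7
[6] read 'c'  n7⇒n8  emit P1@[3:6]
[7] read 'a'  n8⇒n2 ·f
[8] read 'a'  n2⇒n3
[9] read 'c'  n3⇒n4  emit P0@[6:9],P4@[7:9]
[10] read 'd'  n4⇒n9 ·f
[11] read 'c'  n9⇒n10
[12] read 'c'  n10⇒n11  emit P2@[10:12]
[13] read 'd'  n11⇒n9 ·f
[14] read 'e'  n9⇒n5 ·f
[15] read 'c'  n5⇒n1 ·f
[16] read 'b'  n1⇒n12
[17] read 'd'  n12⇒n13  emit P3@[15:17]
[18] read 'a'  n13⇒n14 ·f
[19] read 'c'  n14⇒n1 ·f
[20] read 'a'  n1⇒n2
[21] read 'a'  n2⇒n3
[22] read 'c'  n3⇒n4  emit P0@[19:22],P4@[20:22]
[23] read 'e'  n4⇒n5 ·f
[24] read 'd'  n5⇒n6
[25] read 'd'  n6⇒n7
[26] read 'd'  n7⇒n9 ·f
[27] read 'b'  n9⇒n0 ·f
[28] read 'd'  n0⇒n9
[29] read 'c'  n9⇒n10
[30] read 'c'  n10⇒n11  emit P2@[28:30]
[31] read 'c'  n11⇒n1 ·f
[32] read 'b'  n1⇒n12
[33] read 'd'  n12⇒n13  emit P3@[31:33]
[34] read 'c'  n13⇒n10 ·f
[35] read 'a'  n10⇒n2 ·f
[36] read 'a'  n2⇒n3
[37] read 'c'  n3⇒n4  emit P0@[34:37],P4@[35:37]
[38] read 'b'  n4⇒n12 ·f
[39] read 'a'  n12⇒n14 ·f
[40] read 'c'  n14⇒n1 ·f
[41] read 'a'  n1⇒n2
[42] read 'a'  n2⇒n3
[43] read 'c'  n3⇒n4  emit P0@[40:43],P4@[41:43]
[44] read 'e'  n4⇒n5 ·f
[45] read 'c'  n5⇒n1 ·f
[46] read 'c'  n1⇒n1 ·f
[47] read 'b'  n1⇒n12
[48] read 'd'  n12⇒n13  emit P3@[46:48]
[49] read 'd'  n13⇒n9 ·f
[50] read 'c'  n9⇒n10
[51] read 'a'  n10⇒n2 ·f
[52] read 'a'  n2⇒n3
[53] read 'c'  n3⇒n4  emit P0@[50:53],P4@[51:53]
[54] read 'c'  n4⇒n1 ·f
[55] read 'd'  n1⇒n9 ·f
[56] read 'c'  n9⇒n10
[57] read 'c'  n10⇒n11  emit P2@[55:57]
[58] read 'd'  n11⇒n9 ·f
[59] read 'c'  n9⇒n10
[60] read 'c'  n10⇒n11  emit P2@[58:60]
[61] read 'd'  n11⇒n9 ·f
[62] read 'c'  n9⇒n10
[63] read 'b'  n10⇒n12 ·f
[64] read 'd'  n12⇒n13  emit P3@[62:64]
[65] read 'd'  n13⇒n9 ·f
[66] read 'a'  n9⇒n14 ·f
[67] read 'b'  n14⇒n0 ·f
[68] read 'd'  n0⇒n9
[69] read 'd'  n9⇒n9 ·f
[70] read 'a'  n9⇒n14 ·f
[71] read 'a'  n14⇒n15

All matches (sorted): [[2,3],[6,1],[9,0],[9,4],[12,2],[17,3],[22,0],[22,4],[30,2],[33,3],[37,0],[37,4],[43,0],[43,4],[48,3],[53,0],[53,4],[57,2],[60,2],[64,3]]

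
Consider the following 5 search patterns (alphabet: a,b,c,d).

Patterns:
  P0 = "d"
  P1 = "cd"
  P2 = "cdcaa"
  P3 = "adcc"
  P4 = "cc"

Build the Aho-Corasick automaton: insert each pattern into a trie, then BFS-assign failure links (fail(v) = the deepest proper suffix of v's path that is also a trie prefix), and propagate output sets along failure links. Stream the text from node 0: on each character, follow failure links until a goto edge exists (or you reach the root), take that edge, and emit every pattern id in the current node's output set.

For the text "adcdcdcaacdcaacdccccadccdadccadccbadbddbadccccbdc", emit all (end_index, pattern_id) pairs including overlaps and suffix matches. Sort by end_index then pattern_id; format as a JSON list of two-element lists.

Build:
Trie nodes:
  0='ε' goto a→7 c→2 d→1
  1='d' goto ·  ←P0
  2='c' goto c→11 d→3
  3='cd' goto c→4  ←P1
  4='cdc' goto a→5
  5='cdca' goto a→6
  6='cdcaa' goto ·  ←P2
  7='a' goto d→8
  8='ad' goto c→9
  9='adc' goto c→10
  10='adcc' goto ·  ←P3
  11='cc' goto ·  ←P4

BFS fail/out derivation:
  fail(1) 'd': from fail(0)=0 chase 'd': 0 ⇒ 0;  out={0}∪out(0)={0}
  fail(2) 'c': from fail(0)=0 chase 'c': 0 ⇒ 0;  out=∅∪out(0)=∅
  fail(7) 'a': from fail(0)=0 chase 'a': 0 ⇒ 0;  out=∅∪out(0)=∅
  fail(3) 'cd': from fail(2)=0 chase 'd': 0 ⇒ 1;  out={1}∪out(1)={0,1}
  fail(8) 'ad': from fail(7)=0 chase 'd': 0 ⇒ 1;  out=∅∪out(1)={0}
  fail(11) 'cc': from fail(2)=0 chase 'c': 0 ⇒ 2;  out={4}∪out(2)={4}
  fail(4) 'cdc': from fail(3)=1 chase 'c': 1→0 ⇒ 2;  out=∅∪out(2)=∅
  fail(9) 'adc': from fail(8)=1 chase 'c': 1→0 ⇒ 2;  out=∅∪out(2)=∅
  fail(5) 'cdca': from fail(4)=2 chase 'a': 2→0 ⇒ 7;  out=∅∪out(7)=∅
  fail(10) 'adcc': from fail(9)=2 chase 'c': 2 ⇒ 11;  out={3}∪out(11)={3,4}
  fail(6) 'cdcaa': from fail(5)=7 chase 'a': 7→0 ⇒ 7;  out={2}∪out(7)={2}

Run:
i=0 'a': node 0→7
i=1 'd': node 7→8  → match P0@[1:1]
i=2 'c': node 8→9
i=3 'd': node 9→3 (via fail)  → match P0@[3:3],P1@[2:3]
i=4 'c': node 3→4
i=5 'd': node 4→3 (via fail)  → match P0@[5:5],P1@[4:5]
i=6 'c': node 3→4
i=7 'a': node 4→5
i=8 'a': node 5→6  → match P2@[4:8]
i=9 'c': node 6→2 (via fail)
i=10 'd': node 2→3  → match P0@[10:10],P1@[9:10]
i=11 'c': node 3→4
i=12 'a': node 4→5
i=13 'a': node 5→6  → match P2@[9:13]
i=14 'c': node 6→2 (via fail)
i=15 'd': node 2→3  → match P0@[15:15],P1@[14:15]
i=16 'c': node 3→4
i=17 'c': node 4→11 (via fail)  → match P4@[16:17]
i=18 'c': node 11→11 (via fail)  → match P4@[17:18]
i=19 'c': node 11→11 (via fail)  → match P4@[18:19]
i=20 'a': node 11→7 (via fail)
i=21 'd': node 7→8  → match P0@[21:21]
i=22 'c': node 8→9
i=23 'c': node 9→10  → match P3@[20:23],P4@[22:23]
i=24 'd': node 10→3 (via fail)  → match P0@[24:24],P1@[23:24]
i=25 'a': node 3→7 (via fail)
i=26 'd': node 7→8  → match P0@[26:26]
i=27 'c': node 8→9
i=28 'c': node 9→10  → match P3@[25:28],P4@[27:28]
i=29 'a': node 10→7 (via fail)
i=30 'd': node 7→8  → match P0@[30:30]
i=31 'c': node 8→9
i=32 'c': node 9→10  → match P3@[29:32],P4@[31:32]
i=33 'b': node 10→0 (via fail)
i=34 'a': node 0→7
i=35 'd': node 7→8  → match P0@[35:35]
i=36 'b': node 8→0 (via fail)
i=37 'd': node 0→1  → match P0@[37:37]
i=38 'd': node 1→1 (via fail)  → match P0@[38:38]
i=39 'b': node 1→0 (via fail)
i=40 'a': node 0→7
i=41 'd': node 7→8  → match P0@[41:41]
i=42 'c': node 8→9
i=43 'c': node 9→10  → match P3@[40:43],P4@[42:43]
i=44 'c': node 10→11 (via fail)  → match P4@[43:44]
i=45 'c': node 11→11 (via fail)  → match P4@[44:45]
i=46 'b': node 11→0 (via fail)
i=47 'd': node 0→1  → match P0@[47:47]
i=48 'c': node 1→2 (via fail)

Result: [[1,0],[3,0],[3,1],[5,0],[5,1],[8,2],[10,0],[10,1],[13,2],[15,0],[15,1],[17,4],[18,4],[19,4],[21,0],[23,3],[23,4],[24,0],[24,1],[26,0],[28,3],[28,4],[30,0],[32,3],[32,4],[35,0],[37,0],[38,0],[41,0],[43,3],[43,4],[44,4],[45,4],[47,0]]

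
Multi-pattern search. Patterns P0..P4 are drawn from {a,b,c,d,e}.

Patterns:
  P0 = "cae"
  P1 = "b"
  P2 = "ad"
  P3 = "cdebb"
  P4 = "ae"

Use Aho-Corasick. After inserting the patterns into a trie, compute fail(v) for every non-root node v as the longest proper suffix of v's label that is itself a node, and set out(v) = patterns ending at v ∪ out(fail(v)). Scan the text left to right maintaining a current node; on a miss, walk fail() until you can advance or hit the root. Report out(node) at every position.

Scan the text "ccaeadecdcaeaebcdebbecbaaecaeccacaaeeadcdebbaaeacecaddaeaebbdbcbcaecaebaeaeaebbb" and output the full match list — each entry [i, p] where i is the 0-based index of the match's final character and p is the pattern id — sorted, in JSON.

Construct AC machine:
Trie (insert patterns):
  0='ε' goto a→5 b→4 c→1
  1='c' goto a→2 d→7
  2='ca' goto e→3
  3='cae' goto ·  ←P0
  4='b' goto ·  ←P1
  5='a' goto d→6 e→11
  6='ad' goto ·  ←P2
  7='cd' goto e→8
  8='cde' goto b→9
  9='cdeb' goto b→10
  10='cdebb' goto ·  ←P3
  11='ae' goto ·  ←P4

BFS fail/out derivation:
  fail(1) 'c': from fail(0)=0 chase 'c': 0 ⇒ 0;  out=∅∪out(0)=∅
  fail(4) 'b': from fail(0)=0 chase 'b': 0 ⇒ 0;  out={1}∪out(0)={1}
  fail(5) 'a': from fail(0)=0 chase 'a': 0 ⇒ 0;  out=∅∪out(0)=∅
  fail(2) 'ca': from fail(1)=0 chase 'a': 0 ⇒ 5;  out=∅∪out(5)=∅
  fail(6) 'ad': from fail(5)=0 chase 'd': 0 ⇒ 0;  out={2}∪out(0)={2}
  fail(7) 'cd': from fail(1)=0 chase 'd': 0 ⇒ 0;  out=∅∪out(0)=∅
  fail(11) 'ae': from fail(5)=0 chase 'e': 0 ⇒ 0;  out={4}∪out(0)={4}
  fail(3) 'cae': from fail(2)=5 chase 'e': 5 ⇒ 11;  out={0}∪out(11)={0,4}
  fail(8) 'cde': from fail(7)=0 chase 'e': 0 ⇒ 0;  out=∅∪out(0)=∅
  fail(9) 'cdeb': from fail(8)=0 chase 'b': 0 ⇒ 4;  out=∅∪out(4)={1}
  fail(10) 'cdebb': from fail(9)=4 chase 'b': 4→0 ⇒ 4;  out={3}∪out(4)={1,3}

Run:
i=0 'c': node 0→1
i=1 'c': node 1→1 (via fail)
i=2 'a': node 1→2
i=3 'e': node 2→3  ** P0@[1:3],P4@[2:3]
i=4 'a': node 3→5 (via fail)
i=5 'd': node 5→6  ** P2@[4:5]
i=6 'e': node 6→0 (via fail)
i=7 'c': node 0→1
i=8 'd': node 1→7
i=9 'c': node 7→1 (via fail)
i=10 'a': node 1→2
i=11 'e': node 2→3  ** P0@[9:11],P4@[10:11]
i=12 'a': node 3→5 (via fail)
i=13 'e': node 5→11  ** P4@[12:13]
i=14 'b': node 11→4 (via fail)  ** P1@[14:14]
i=15 'c': node 4→1 (via fail)
i=16 'd': node 1→7
i=17 'e': node 7→8
i=18 'b': node 8→9  ** P1@[18:18]
i=19 'b': node 9→10  ** P1@[19:19],P3@[15:19]
i=20 'e': node 10→0 (via fail)
i=21 'c': node 0→1
i=22 'b': node 1→4 (via fail)  ** P1@[22:22]
i=23 'a': node 4→5 (via fail)
i=24 'a': node 5→5 (via fail)
i=25 'e': node 5→11  ** P4@[24:25]
i=26 'c': node 11→1 (via fail)
i=27 'a': node 1→2
i=28 'e': node 2→3  ** P0@[26:28],P4@[27:28]
i=29 'c': node 3→1 (via fail)
i=30 'c': node 1→1 (via fail)
i=31 'a': node 1→2
i=32 'c': node 2→1 (via fail)
i=33 'a': node 1→2
i=34 'a': node 2→5 (via fail)
i=35 'e': node 5→11  ** P4@[34:35]
i=36 'e': node 11→0 (via fail)
i=37 'a': node 0→5
i=38 'd': node 5→6  ** P2@[37:38]
i=39 'c': node 6→1 (via fail)
i=40 'd': node 1→7
i=41 'e': node 7→8
i=42 'b': node 8→9  ** P1@[42:42]
i=43 'b': node 9→10  ** P1@[43:43],P3@[39:43]
i=44 'a': node 10→5 (via fail)
i=45 'a': node 5→5 (via fail)
i=46 'e': node 5→11  ** P4@[45:46]
i=47 'a': node 11→5 (via fail)
i=48 'c': node 5→1 (via fail)
i=49 'e': node 1→0 (via fail)
i=50 'c': node 0→1
i=51 'a': node 1→2
i=52 'd': node 2→6 (via fail)  ** P2@[51:52]
i=53 'd': node 6→0 (via fail)
i=54 'a': node 0→5
i=55 'e': node 5→11  ** P4@[54:55]
i=56 'a': node 11→5 (via fail)
i=57 'e': node 5→11  ** P4@[56:57]
i=58 'b': node 11→4 (via fail)  ** P1@[58:58]
i=59 'b': node 4→4 (via fail)  ** P1@[59:59]
i=60 'd': node 4→0 (via fail)
i=61 'b': node 0→4  ** P1@[61:61]
i=62 'c': node 4→1 (via fail)
i=63 'b': node 1→4 (via fail)  ** P1@[63:63]
i=64 'c': node 4→1 (via fail)
i=65 'a': node 1→2
i=66 'e': node 2→3  ** P0@[64:66],P4@[65:66]
i=67 'c': node 3→1 (via fail)
i=68 'a': node 1→2
i=69 'e': node 2→3  ** P0@[67:69],P4@[68:69]
i=70 'b': node 3→4 (via fail)  ** P1@[70:70]
i=71 'a': node 4→5 (via fail)
i=72 'e': node 5→11  ** P4@[71:72]
i=73 'a': node 11→5 (via fail)
i=74 'e': node 5→11  ** P4@[73:74]
i=75 'a': node 11→5 (via fail)
i=76 'e': node 5→11  ** P4@[75:76]
i=77 'b': node 11→4 (via fail)  ** P1@[77:77]
i=78 'b': node 4→4 (via fail)  ** P1@[78:78]
i=79 'b': node 4→4 (via fail)  ** P1@[79:79]

Result: [[3,0],[3,4],[5,2],[11,0],[11,4],[13,4],[14,1],[18,1],[19,1],[19,3],[22,1],[25,4],[28,0],[28,4],[35,4],[38,2],[42,1],[43,1],[43,3],[46,4],[52,2],[55,4],[57,4],[58,1],[59,1],[61,1],[63,1],[66,0],[66,4],[69,0],[69,4],[70,1],[72,4],[74,4],[76,4],[77,1],[78,1],[79,1]]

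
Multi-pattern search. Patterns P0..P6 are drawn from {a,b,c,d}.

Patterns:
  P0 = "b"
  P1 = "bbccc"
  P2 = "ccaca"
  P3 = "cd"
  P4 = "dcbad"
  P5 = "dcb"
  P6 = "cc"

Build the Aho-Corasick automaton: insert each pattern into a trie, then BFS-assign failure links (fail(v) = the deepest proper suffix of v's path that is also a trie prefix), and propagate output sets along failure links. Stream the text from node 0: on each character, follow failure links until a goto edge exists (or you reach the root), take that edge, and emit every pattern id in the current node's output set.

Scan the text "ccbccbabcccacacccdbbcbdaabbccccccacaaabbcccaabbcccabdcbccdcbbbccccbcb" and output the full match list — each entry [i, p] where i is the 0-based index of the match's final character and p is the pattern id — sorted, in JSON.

Construct AC machine:
Trie (insert patterns):
  n0 'ε': b→1 c→6 d→12
  n1 'b': b→2  [P0 ends]
  n2 'bb': c→3
  n3 'bbc': c→4
  n4 'bbcc': c→5
  n5 'bbccc': ·  [P1 ends]
  n6 'c': c→7 d→11
  n7 'cc': a→8  [P6 ends]
  n8 'cca': c→9
  n9 'ccac': a→10
  n10 'ccaca': ·  [P2 ends]
  n11 'cd': ·  [P3 ends]
  n12 'd': c→13
  n13 'dc': b→14
  n14 'dcb': a→15  [P5 ends]
  n15 'dcba': d→16
  n16 'dcbad': ·  [P4 ends]

BFS fail/out derivation:
  n1('b'): parent n0 fail=0; on 'b' 0 → fail=0;  out {0}∪∅={0}
  n6('c'): parent n0 fail=0; on 'c' 0 → fail=0;  out ∅∪∅=∅
  n12('d'): parent n0 fail=0; on 'd' 0 → fail=0;  out ∅∪∅=∅
  n2('bb'): parent n1 fail=0; on 'b' 0 → fail=1;  out ∅∪{0}={0}
  n7('cc'): parent n6 fail=0; on 'c' 0 → fail=6;  out {6}∪∅={6}
  n11('cd'): parent n6 fail=0; on 'd' 0 → fail=12;  out {3}∪∅={3}
  n13('dc'): parent n12 fail=0; on 'c' 0 → fail=6;  out ∅∪∅=∅
  n3('bbc'): parent n2 fail=1; on 'c' 1→0 → fail=6;  out ∅∪∅=∅
  n8('cca'): parent n7 fail=6; on 'a' 6→0 → fail=0;  out ∅∪∅=∅
  n14('dcb'): parent n13 fail=6; on 'b' 6→0 → fail=1;  out {5}∪{0}={0,5}
  n4('bbcc'): parent n3 fail=6; on 'c' 6 → fail=7;  out ∅∪{6}={6}
  n9('ccac'): parent n8 fail=0; on 'c' 0 → fail=6;  out ∅∪∅=∅
  n15('dcba'): parent n14 fail=1; on 'a' 1→0 → fail=0;  out ∅∪∅=∅
  n5('bbccc'): parent n4 fail=7; on 'c' 7→6 → fail=7;  out {1}∪{6}={1,6}
  n10('ccaca'): parent n9 fail=6; on 'a' 6→0 → fail=0;  out {2}∪∅={2}
  n16('dcbad'): parent n15 fail=0; on 'd' 0 → fail=12;  out {4}∪∅={4}

Scan:
i=0 'c': node 0→6
i=1 'c': node 6→7  → match P6@[0:1]
i=2 'b': node 7→1 (via fail)  → match P0@[2:2]
i=3 'c': node 1→6 (via fail)
i=4 'c': node 6→7  → match P6@[3:4]
i=5 'b': node 7→1 (via fail)  → match P0@[5:5]
i=6 'a': node 1→0 (via fail)
i=7 'b': node 0→1  → match P0@[7:7]
i=8 'c': node 1→6 (via fail)
i=9 'c': node 6→7  → match P6@[8:9]
i=10 'c': node 7→7 (via fail)  → match P6@[9:10]
i=11 'a': node 7→8
i=12 'c': node 8→9
i=13 'a': node 9→10  → match P2@[9:13]
i=14 'c': node 10→6 (via fail)
i=15 'c': node 6→7  → match P6@[14:15]
i=16 'c': node 7→7 (via fail)  → match P6@[15:16]
i=17 'd': node 7→11 (via fail)  → match P3@[16:17]
i=18 'b': node 11→1 (via fail)  → match P0@[18:18]
i=19 'b': node 1→2  → match P0@[19:19]
i=20 'c': node 2→3
i=21 'b': node 3→1 (via fail)  → match P0@[21:21]
i=22 'd': node 1→12 (via fail)
i=23 'a': node 12→0 (via fail)
i=24 'a': node 0→0
i=25 'b': node 0→1  → match P0@[25:25]
i=26 'b': node 1→2  → match P0@[26:26]
i=27 'c': node 2→3
i=28 'c': node 3→4  → match P6@[27:28]
i=29 'c': node 4→5  → match P1@[25:29],P6@[28:29]
i=30 'c': node 5→7 (via fail)  → match P6@[29:30]
i=31 'c': node 7→7 (via fail)  → match P6@[30:31]
i=32 'c': node 7→7 (via fail)  → match P6@[31:32]
i=33 'a': node 7→8
i=34 'c': node 8→9
i=35 'a': node 9→10  → match P2@[31:35]
i=36 'a': node 10→0 (via fail)
i=37 'a': node 0→0
i=38 'b': node 0→1  → match P0@[38:38]
i=39 'b': node 1→2  → match P0@[39:39]
i=40 'c': node 2→3
i=41 'c': node 3→4  → match P6@[40:41]
i=42 'c': node 4→5  → match P1@[38:42],P6@[41:42]
i=43 'a': node 5→8 (via fail)
i=44 'a': node 8→0 (via fail)
i=45 'b': node 0→1  → match P0@[45:45]
i=46 'b': node 1→2  → match P0@[46:46]
i=47 'c': node 2→3
i=48 'c': node 3→4  → match P6@[47:48]
i=49 'c': node 4→5  → match P1@[45:49],P6@[48:49]
i=50 'a': node 5→8 (via fail)
i=51 'b': node 8→1 (via fail)  → match P0@[51:51]
i=52 'd': node 1→12 (via fail)
i=53 'c': node 12→13
i=54 'b': node 13→14  → match P0@[54:54],P5@[52:54]
i=55 'c': node 14→6 (via fail)
i=56 'c': node 6→7  → match P6@[55:56]
i=57 'd': node 7→11 (via fail)  → match P3@[56:57]
i=58 'c': node 11→13 (via fail)
i=59 'b': node 13→14  → match P0@[59:59],P5@[57:59]
i=60 'b': node 14→2 (via fail)  → match P0@[60:60]
i=61 'b': node 2→2 (via fail)  → match P0@[61:61]
i=62 'c': node 2→3
i=63 'c': node 3→4  → match P6@[62:63]
i=64 'c': node 4→5  → match P1@[60:64],P6@[63:64]
i=65 'c': node 5→7 (via fail)  → match P6@[64:65]
i=66 'b': node 7→1 (via fail)  → match P0@[66:66]
i=67 'c': node 1→6 (via fail)
i=68 'b': node 6→1 (via fail)  → match P0@[68:68]

All matches (sorted): [[1,6],[2,0],[4,6],[5,0],[7,0],[9,6],[10,6],[13,2],[15,6],[16,6],[17,3],[18,0],[19,0],[21,0],[25,0],[26,0],[28,6],[29,1],[29,6],[30,6],[31,6],[32,6],[35,2],[38,0],[39,0],[41,6],[42,1],[42,6],[45,0],[46,0],[48,6],[49,1],[49,6],[51,0],[54,0],[54,5],[56,6],[57,3],[59,0],[59,5],[60,0],[61,0],[63,6],[64,1],[64,6],[65,6],[66,0],[68,0]]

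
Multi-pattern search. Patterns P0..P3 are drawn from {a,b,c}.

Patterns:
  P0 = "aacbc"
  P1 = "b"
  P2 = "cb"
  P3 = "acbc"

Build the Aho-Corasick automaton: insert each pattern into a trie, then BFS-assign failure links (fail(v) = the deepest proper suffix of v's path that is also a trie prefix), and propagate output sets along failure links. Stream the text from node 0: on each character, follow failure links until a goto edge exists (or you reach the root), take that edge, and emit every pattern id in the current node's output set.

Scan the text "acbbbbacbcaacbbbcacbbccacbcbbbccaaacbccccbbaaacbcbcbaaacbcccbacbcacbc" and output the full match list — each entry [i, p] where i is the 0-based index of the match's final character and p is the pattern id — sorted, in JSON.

Build automaton:
Trie (insert patterns):
  n0 'ε': a→1 b→6 c→7
  n1 'a': a→2 c→9
  n2 'aa': c→3
  n3 'aac': b→4
  n4 'aacb': c→5
  n5 'aacbc': ·  ←P0
  n6 'b': ·  ←P1
  n7 'c': b→8
  n8 'cb': ·  ←P2
  n9 'ac': b→10
  n10 'acb': c→11
  n11 'acbc': ·  ←P3

Failure links (BFS by depth):
  n1('a'): parent n0 fail=0; on 'a' 0 → fail=0;  out ∅∪∅=∅
  n6('b'): parent n0 fail=0; on 'b' 0 → fail=0;  out {1}∪∅={1}
  n7('c'): parent n0 fail=0; on 'c' 0 → fail=0;  out ∅∪∅=∅
  n2('aa'): parent n1 fail=0; on 'a' 0 → fail=1;  out ∅∪∅=∅
  n8('cb'): parent n7 fail=0; on 'b' 0 → fail=6;  out {2}∪{1}={1,2}
  n9('ac'): parent n1 fail=0; on 'c' 0 → fail=7;  out ∅∪∅=∅
  n3('aac'): parent n2 fail=1; on 'c' 1 → fail=9;  out ∅∪∅=∅
  n10('acb'): parent n9 fail=7; on 'b' 7 → fail=8;  out ∅∪{1,2}={1,2}
  n4('aacb'): parent n3 fail=9; on 'b' 9 → fail=10;  out ∅∪{1,2}={1,2}
  n11('acbc'): parent n10 fail=8; on 'c' 8→6→0 → fail=7;  out {3}∪∅={3}
  n5('aacbc'): parent n4 fail=10; on 'c' 10 → fail=11;  out {0}∪{3}={0,3}

Run:
pos 0 'a': at 1
pos 1 'c': at 9
pos 2 'b': at 10  ** P1@[2:2],P2@[1:2]
pos 3 'b': at 6 ·f  ** P1@[3:3]
pos 4 'b': at 6 ·f  ** P1@[4:4]
pos 5 'b': at 6 ·f  ** P1@[5:5]
pos 6 'a': at 1 ·f
pos 7 'c': at 9
pos 8 'b': at 10  ** P1@[8:8],P2@[7:8]
pos 9 'c': at 11  ** P3@[6:9]
pos 10 'a': at 1 ·f
pos 11 'a': at 2
pos 12 'c': at 3
pos 13 'b': at 4  ** P1@[13:13],P2@[12:13]
pos 14 'b': at 6 ·f  ** P1@[14:14]
pos 15 'b': at 6 ·f  ** P1@[15:15]
pos 16 'c': at 7 ·f
pos 17 'a': at 1 ·f
pos 18 'c': at 9
pos 19 'b': at 10  ** P1@[19:19],P2@[18:19]
pos 20 'b': at 6 ·f  ** P1@[20:20]
pos 21 'c': at 7 ·f
pos 22 'c': at 7 ·f
pos 23 'a': at 1 ·f
pos 24 'c': at 9
pos 25 'b': at 10  ** P1@[25:25],P2@[24:25]
pos 26 'c': at 11  ** P3@[23:26]
pos 27 'b': at 8 ·f  ** P1@[27:27],P2@[26:27]
pos 28 'b': at 6 ·f  ** P1@[28:28]
pos 29 'b': at 6 ·f  ** P1@[29:29]
pos 30 'c': at 7 ·f
pos 31 'c': at 7 ·f
pos 32 'a': at 1 ·f
pos 33 'a': at 2
pos 34 'a': at 2 ·f
pos 35 'c': at 3
pos 36 'b': at 4  ** P1@[36:36],P2@[35:36]
pos 37 'c': at 5  ** P0@[33:37],P3@[34:37]
pos 38 'c': at 7 ·f
pos 39 'c': at 7 ·f
pos 40 'c': at 7 ·f
pos 41 'b': at 8  ** P1@[41:41],P2@[40:41]
pos 42 'b': at 6 ·f  ** P1@[42:42]
pos 43 'a': at 1 ·f
pos 44 'a': at 2
pos 45 'a': at 2 ·f
pos 46 'c': at 3
pos 47 'b': at 4  ** P1@[47:47],P2@[46:47]
pos 48 'c': at 5  ** P0@[44:48],P3@[45:48]
pos 49 'b': at 8 ·f  ** P1@[49:49],P2@[48:49]
pos 50 'c': at 7 ·f
pos 51 'b': at 8  ** P1@[51:51],P2@[50:51]
pos 52 'a': at 1 ·f
pos 53 'a': at 2
pos 54 'a': at 2 ·f
pos 55 'c': at 3
pos 56 'b': at 4  ** P1@[56:56],P2@[55:56]
pos 57 'c': at 5  ** P0@[53:57],P3@[54:57]
pos 58 'c': at 7 ·f
pos 59 'c': at 7 ·f
pos 60 'b': at 8  ** P1@[60:60],P2@[59:60]
pos 61 'a': at 1 ·f
pos 62 'c': at 9
pos 63 'b': at 10  ** P1@[63:63],P2@[62:63]
pos 64 'c': at 11  ** P3@[61:64]
pos 65 'a': at 1 ·f
pos 66 'c': at 9
pos 67 'b': at 10  ** P1@[67:67],P2@[66:67]
pos 68 'c': at 11  ** P3@[65:68]

Matches: [[2,1],[2,2],[3,1],[4,1],[5,1],[8,1],[8,2],[9,3],[13,1],[13,2],[14,1],[15,1],[19,1],[19,2],[20,1],[25,1],[25,2],[26,3],[27,1],[27,2],[28,1],[29,1],[36,1],[36,2],[37,0],[37,3],[41,1],[41,2],[42,1],[47,1],[47,2],[48,0],[48,3],[49,1],[49,2],[51,1],[51,2],[56,1],[56,2],[57,0],[57,3],[60,1],[60,2],[63,1],[63,2],[64,3],[67,1],[67,2],[68,3]]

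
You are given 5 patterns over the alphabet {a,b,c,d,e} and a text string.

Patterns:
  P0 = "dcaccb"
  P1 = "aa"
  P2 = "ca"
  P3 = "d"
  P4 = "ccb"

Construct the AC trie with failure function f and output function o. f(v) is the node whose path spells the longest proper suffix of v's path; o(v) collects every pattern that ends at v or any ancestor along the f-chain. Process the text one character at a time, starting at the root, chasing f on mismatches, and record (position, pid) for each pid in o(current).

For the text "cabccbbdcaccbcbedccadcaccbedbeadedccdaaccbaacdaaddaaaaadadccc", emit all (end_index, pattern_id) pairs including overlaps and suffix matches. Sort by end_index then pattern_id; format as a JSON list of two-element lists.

Build automaton:
Trie nodes:
  0='ε' goto a→7 c→9 d→1
  1='d' goto c→2  ←P3
  2='dc' goto a→3
  3='dca' goto c→4
  4='dcac' goto c→5
  5='dcacc' goto b→6
  6='dcaccb' goto ·  ←P0
  7='a' goto a→8
  8='aa' goto ·  ←P1
  9='c' goto a→10 c→11
  10='ca' goto ·  ←P2
  11='cc' goto b→12
  12='ccb' goto ·  ←P4

BFS fail/out derivation:
  fail(1) 'd': from fail(0)=0 chase 'd': 0 ⇒ 0;  out={3}∪out(0)={3}
  fail(7) 'a': from fail(0)=0 chase 'a': 0 ⇒ 0;  out=∅∪out(0)=∅
  fail(9) 'c': from fail(0)=0 chase 'c': 0 ⇒ 0;  out=∅∪out(0)=∅
  fail(2) 'dc': from fail(1)=0 chase 'c': 0 ⇒ 9;  out=∅∪out(9)=∅
  fail(8) 'aa': from fail(7)=0 chase 'a': 0 ⇒ 7;  out={1}∪out(7)={1}
  fail(10) 'ca': from fail(9)=0 chase 'a': 0 ⇒ 7;  out={2}∪out(7)={2}
  fail(11) 'cc': from fail(9)=0 chase 'c': 0 ⇒ 9;  out=∅∪out(9)=∅
  fail(3) 'dca': from fail(2)=9 chase 'a': 9 ⇒ 10;  out=∅∪out(10)={2}
  fail(12) 'ccb': from fail(11)=9 chase 'b': 9→0 ⇒ 0;  out={4}∪out(0)={4}
  fail(4) 'dcac': from fail(3)=10 chase 'c': 10→7→0 ⇒ 9;  out=∅∪out(9)=∅
  fail(5) 'dcacc': from fail(4)=9 chase 'c': 9 ⇒ 11;  out=∅∪out(11)=∅
  fail(6) 'dcaccb': from fail(5)=11 chase 'b': 11 ⇒ 12;  out={0}∪out(12)={0,4}

Run:
[0] read 'c'  n0⇒n9
[1] read 'a'  n9⇒n10  ** P2@[0:1]
[2] read 'b'  n10⇒n0 ·f
[3] read 'c'  n0⇒n9
[4] read 'c'  n9⇒n11
[5] read 'b'  n11⇒n12  ** P4@[3:5]
[6] read 'b'  n12⇒n0 ·f
[7] read 'd'  n0⇒n1  ** P3@[7:7]
[8] read 'c'  n1⇒n2
[9] read 'a'  n2⇒n3  ** P2@[8:9]
[10] read 'c'  n3⇒n4
[11] read 'c'  n4⇒n5
[12] read 'b'  n5⇒n6  ** P0@[7:12],P4@[10:12]
[13] read 'c'  n6⇒n9 ·f
[14] read 'b'  n9⇒n0 ·f
[15] read 'e'  n0⇒n0
[16] read 'd'  n0⇒n1  ** P3@[16:16]
[17] read 'c'  n1⇒n2
[18] read 'c'  n2⇒n11 ·f
[19] read 'a'  n11⇒n10 ·f  ** P2@[18:19]
[20] read 'd'  n10⇒n1 ·f  ** P3@[20:20]
[21] read 'c'  n1⇒n2
[22] read 'a'  n2⇒n3  ** P2@[21:22]
[23] read 'c'  n3⇒n4
[24] read 'c'  n4⇒n5
[25] read 'b'  n5⇒n6  ** P0@[20:25],P4@[23:25]
[26] read 'e'  n6⇒n0 ·f
[27] read 'd'  n0⇒n1  ** P3@[27:27]
[28] read 'b'  n1⇒n0 ·f
[29] read 'e'  n0⇒n0
[30] read 'a'  n0⇒n7
[31] read 'd'  n7⇒n1 ·f  ** P3@[31:31]
[32] read 'e'  n1⇒n0 ·f
[33] read 'd'  n0⇒n1  ** P3@[33:33]
[34] read 'c'  n1⇒n2
[35] read 'c'  n2⇒n11 ·f
[36] read 'd'  n11⇒n1 ·f  ** P3@[36:36]
[37] read 'a'  n1⇒n7 ·f
[38] read 'a'  n7⇒n8  ** P1@[37:38]
[39] read 'c'  n8⇒n9 ·f
[40] read 'c'  n9⇒n11
[41] read 'b'  n11⇒n12  ** P4@[39:41]
[42] read 'a'  n12⇒n7 ·f
[43] read 'a'  n7⇒n8  ** P1@[42:43]
[44] read 'c'  n8⇒n9 ·f
[45] read 'd'  n9⇒n1 ·f  ** P3@[45:45]
[46] read 'a'  n1⇒n7 ·f
[47] read 'a'  n7⇒n8  ** P1@[46:47]
[48] read 'd'  n8⇒n1 ·f  ** P3@[48:48]
[49] read 'd'  n1⇒n1 ·f  ** P3@[49:49]
[50] read 'a'  n1⇒n7 ·f
[51] read 'a'  n7⇒n8  ** P1@[50:51]
[52] read 'a'  n8⇒n8 ·f  ** P1@[51:52]
[53] read 'a'  n8⇒n8 ·f  ** P1@[52:53]
[54] read 'a'  n8⇒n8 ·f  ** P1@[53:54]
[55] read 'd'  n8⇒n1 ·f  ** P3@[55:55]
[56] read 'a'  n1⇒n7 ·f
[57] read 'd'  n7⇒n1 ·f  ** P3@[57:57]
[58] read 'c'  n1⇒n2
[59] read 'c'  n2⇒n11 ·f
[60] read 'c'  n11⇒n11 ·f

All matches (sorted): [[1,2],[5,4],[7,3],[9,2],[12,0],[12,4],[16,3],[19,2],[20,3],[22,2],[25,0],[25,4],[27,3],[31,3],[33,3],[36,3],[38,1],[41,4],[43,1],[45,3],[47,1],[48,3],[49,3],[51,1],[52,1],[53,1],[54,1],[55,3],[57,3]]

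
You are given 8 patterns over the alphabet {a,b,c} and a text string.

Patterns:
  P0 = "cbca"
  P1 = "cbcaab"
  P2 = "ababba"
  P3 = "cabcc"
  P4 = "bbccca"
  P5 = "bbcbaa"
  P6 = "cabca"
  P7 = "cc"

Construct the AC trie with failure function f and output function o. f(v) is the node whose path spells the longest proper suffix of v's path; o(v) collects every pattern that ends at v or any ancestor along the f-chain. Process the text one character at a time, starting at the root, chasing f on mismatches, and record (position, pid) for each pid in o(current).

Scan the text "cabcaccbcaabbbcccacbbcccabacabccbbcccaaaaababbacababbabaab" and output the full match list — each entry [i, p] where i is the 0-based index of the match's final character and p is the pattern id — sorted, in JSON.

Construct AC machine:
Trie (insert patterns):
  0='ε' goto a→7 b→17 c→1
  1='c' goto a→13 b→2 c→27
  2='cb' goto c→3
  3='cbc' goto a→4
  4='cbca' goto a→5  ←P0
  5='cbcaa' goto b→6
  6='cbcaab' goto ·  ←P1
  7='a' goto b→8
  8='ab' goto a→9
  9='aba' goto b→10
  10='abab' goto b→11
  11='ababb' goto a→12
  12='ababba' goto ·  ←P2
  13='ca' goto b→14
  14='cab' goto c→15
  15='cabc' goto a→26 c→16
  16='cabcc' goto ·  ←P3
  17='b' goto b→18
  18='bb' goto c→19
  19='bbc' goto b→23 c→20
  20='bbcc' goto c→21
  21='bbccc' goto a→22
  22='bbccca' goto ·  ←P4
  23='bbcb' goto a→24
  24='bbcba' goto a→25
  25='bbcbaa' goto ·  ←P5
  26='cabca' goto ·  ←P6
  27='cc' goto ·  ←P7

BFS fail/out derivation:
  fail(1) 'c': from fail(0)=0 chase 'c': 0 ⇒ 0;  out=∅∪out(0)=∅
  fail(7) 'a': from fail(0)=0 chase 'a': 0 ⇒ 0;  out=∅∪out(0)=∅
  fail(17) 'b': from fail(0)=0 chase 'b': 0 ⇒ 0;  out=∅∪out(0)=∅
  fail(2) 'cb': from fail(1)=0 chase 'b': 0 ⇒ 17;  out=∅∪out(17)=∅
  fail(8) 'ab': from fail(7)=0 chase 'b': 0 ⇒ 17;  out=∅∪out(17)=∅
  fail(13) 'ca': from fail(1)=0 chase 'a': 0 ⇒ 7;  out=∅∪out(7)=∅
  fail(18) 'bb': from fail(17)=0 chase 'b': 0 ⇒ 17;  out=∅∪out(17)=∅
  fail(27) 'cc': from fail(1)=0 chase 'c': 0 ⇒ 1;  out={7}∪out(1)={7}
  fail(3) 'cbc': from fail(2)=17 chase 'c': 17→0 ⇒ 1;  out=∅∪out(1)=∅
  fail(9) 'aba': from fail(8)=17 chase 'a': 17→0 ⇒ 7;  out=∅∪out(7)=∅
  fail(14) 'cab': from fail(13)=7 chase 'b': 7 ⇒ 8;  out=∅∪out(8)=∅
  fail(19) 'bbc': from fail(18)=17 chase 'c': 17→0 ⇒ 1;  out=∅∪out(1)=∅
  fail(4) 'cbca': from fail(3)=1 chase 'a': 1 ⇒ 13;  out={0}∪out(13)={0}
  fail(10) 'abab': from fail(9)=7 chase 'b': 7 ⇒ 8;  out=∅∪out(8)=∅
  fail(15) 'cabc': from fail(14)=8 chase 'c': 8→17→0 ⇒ 1;  out=∅∪out(1)=∅
  fail(20) 'bbcc': from fail(19)=1 chase 'c': 1 ⇒ 27;  out=∅∪out(27)={7}
  fail(23) 'bbcb': from fail(19)=1 chase 'b': 1 ⇒ 2;  out=∅∪out(2)=∅
  fail(5) 'cbcaa': from fail(4)=13 chase 'a': 13→7→0 ⇒ 7;  out=∅∪out(7)=∅
  fail(11) 'ababb': from fail(10)=8 chase 'b': 8→17 ⇒ 18;  out=∅∪out(18)=∅
  fail(16) 'cabcc': from fail(15)=1 chase 'c': 1 ⇒ 27;  out={3}∪out(27)={3,7}
  fail(21) 'bbccc': from fail(20)=27 chase 'c': 27→1 ⇒ 27;  out=∅∪out(27)={7}
  fail(24) 'bbcba': from fail(23)=2 chase 'a': 2→17→0 ⇒ 7;  out=∅∪out(7)=∅
  fail(26) 'cabca': from fail(15)=1 chase 'a': 1 ⇒ 13;  out={6}∪out(13)={6}
  fail(6) 'cbcaab': from fail(5)=7 chase 'b': 7 ⇒ 8;  out={1}∪out(8)={1}
  fail(12) 'ababba': from fail(11)=18 chase 'a': 18→17→0 ⇒ 7;  out={2}∪out(7)={2}
  fail(22) 'bbccca': from fail(21)=27 chase 'a': 27→1 ⇒ 13;  out={4}∪out(13)={4}
  fail(25) 'bbcbaa': from fail(24)=7 chase 'a': 7→0 ⇒ 7;  out={5}∪out(7)={5}

Scan:
i=0 'c': node 0→1
i=1 'a': node 1→13
i=2 'b': node 13→14
i=3 'c': node 14→15
i=4 'a': node 15→26  → match P6@[0:4]
i=5 'c': node 26→1 (fail-walked)
i=6 'c': node 1→27  → match P7@[5:6]
i=7 'b': node 27→2 (fail-walked)
i=8 'c': node 2→3
i=9 'a': node 3→4  → match P0@[6:9]
i=10 'a': node 4→5
i=11 'b': node 5→6  → match P1@[6:11]
i=12 'b': node 6→18 (fail-walked)
i=13 'b': node 18→18 (fail-walked)
i=14 'c': node 18→19
i=15 'c': node 19→20  → match P7@[14:15]
i=16 'c': node 20→21  → match P7@[15:16]
i=17 'a': node 21→22  → match P4@[12:17]
i=18 'c': node 22→1 (fail-walked)
i=19 'b': node 1→2
i=20 'b': node 2→18 (fail-walked)
i=21 'c': node 18→19
i=22 'c': node 19→20  → match P7@[21:22]
i=23 'c': node 20→21  → match P7@[22:23]
i=24 'a': node 21→22  → match P4@[19:24]
i=25 'b': node 22→14 (fail-walked)
i=26 'a': node 14→9 (fail-walked)
i=27 'c': node 9→1 (fail-walked)
i=28 'a': node 1→13
i=29 'b': node 13→14
i=30 'c': node 14→15
i=31 'c': node 15→16  → match P3@[27:31],P7@[30:31]
i=32 'b': node 16→2 (fail-walked)
i=33 'b': node 2→18 (fail-walked)
i=34 'c': node 18→19
i=35 'c': node 19→20  → match P7@[34:35]
i=36 'c': node 20→21  → match P7@[35:36]
i=37 'a': node 21→22  → match P4@[32:37]
i=38 'a': node 22→7 (fail-walked)
i=39 'a': node 7→7 (fail-walked)
i=40 'a': node 7→7 (fail-walked)
i=41 'a': node 7→7 (fail-walked)
i=42 'b': node 7→8
i=43 'a': node 8→9
i=44 'b': node 9→10
i=45 'b': node 10→11
i=46 'a': node 11→12  → match P2@[41:46]
i=47 'c': node 12→1 (fail-walked)
i=48 'a': node 1→13
i=49 'b': node 13→14
i=50 'a': node 14→9 (fail-walked)
i=51 'b': node 9→10
i=52 'b': node 10→11
i=53 'a': node 11→12  → match P2@[48:53]
i=54 'b': node 12→8 (fail-walked)
i=55 'a': node 8→9
i=56 'a': node 9→7 (fail-walked)
i=57 'b': node 7→8

Result: [[4,6],[6,7],[9,0],[11,1],[15,7],[16,7],[17,4],[22,7],[23,7],[24,4],[31,3],[31,7],[35,7],[36,7],[37,4],[46,2],[53,2]]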